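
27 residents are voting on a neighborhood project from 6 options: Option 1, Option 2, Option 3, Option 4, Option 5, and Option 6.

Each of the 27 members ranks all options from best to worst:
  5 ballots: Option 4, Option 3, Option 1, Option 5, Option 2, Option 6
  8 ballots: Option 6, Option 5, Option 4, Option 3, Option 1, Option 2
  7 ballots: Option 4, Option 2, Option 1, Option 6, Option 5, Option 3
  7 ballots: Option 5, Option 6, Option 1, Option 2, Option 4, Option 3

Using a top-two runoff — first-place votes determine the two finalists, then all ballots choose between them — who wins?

Round 1 first-place votes: Option 1 0, Option 2 0, Option 3 0, Option 4 12, Option 5 7, Option 6 8. Option 4 and Option 6 advance.
Runoff: Option 4 is ranked above Option 6 on 12 ballots, Option 6 above Option 4 on 15.

Option 6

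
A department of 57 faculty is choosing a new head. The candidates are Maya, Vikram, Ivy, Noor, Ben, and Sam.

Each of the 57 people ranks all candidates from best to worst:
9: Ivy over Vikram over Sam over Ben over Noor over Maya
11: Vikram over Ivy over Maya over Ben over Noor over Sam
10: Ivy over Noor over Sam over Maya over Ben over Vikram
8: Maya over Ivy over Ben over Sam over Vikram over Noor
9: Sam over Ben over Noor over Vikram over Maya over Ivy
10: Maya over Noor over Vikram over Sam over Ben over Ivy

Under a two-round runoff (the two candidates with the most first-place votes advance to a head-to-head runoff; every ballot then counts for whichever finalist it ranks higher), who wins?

Ivy

Round 1 first-place votes: Maya 18, Vikram 11, Ivy 19, Noor 0, Ben 0, Sam 9. Ivy and Maya advance.
Runoff: Ivy is ranked above Maya on 30 ballots, Maya above Ivy on 27.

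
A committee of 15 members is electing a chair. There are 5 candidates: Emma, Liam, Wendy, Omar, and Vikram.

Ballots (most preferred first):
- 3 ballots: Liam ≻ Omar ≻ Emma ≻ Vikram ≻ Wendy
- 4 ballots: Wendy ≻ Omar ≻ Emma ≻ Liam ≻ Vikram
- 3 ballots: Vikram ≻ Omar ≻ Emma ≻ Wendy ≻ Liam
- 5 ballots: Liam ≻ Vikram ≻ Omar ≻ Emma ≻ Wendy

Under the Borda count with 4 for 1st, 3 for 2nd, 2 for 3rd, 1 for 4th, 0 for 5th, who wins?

Omar

Emma: 3×2 + 4×2 + 3×2 + 5×1 = 25
Liam: 3×4 + 4×1 + 3×0 + 5×4 = 36
Wendy: 3×0 + 4×4 + 3×1 + 5×0 = 19
Omar: 3×3 + 4×3 + 3×3 + 5×2 = 40
Vikram: 3×1 + 4×0 + 3×4 + 5×3 = 30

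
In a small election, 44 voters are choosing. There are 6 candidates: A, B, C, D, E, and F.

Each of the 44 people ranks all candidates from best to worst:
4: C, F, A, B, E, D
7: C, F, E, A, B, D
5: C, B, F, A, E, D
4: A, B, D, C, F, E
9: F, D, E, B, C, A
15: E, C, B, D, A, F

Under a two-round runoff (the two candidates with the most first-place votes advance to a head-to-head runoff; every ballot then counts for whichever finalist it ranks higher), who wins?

E

Round 1 first-place votes: A 4, B 0, C 16, D 0, E 15, F 9. C and E advance.
Runoff: C is ranked above E on 20 ballots, E above C on 24.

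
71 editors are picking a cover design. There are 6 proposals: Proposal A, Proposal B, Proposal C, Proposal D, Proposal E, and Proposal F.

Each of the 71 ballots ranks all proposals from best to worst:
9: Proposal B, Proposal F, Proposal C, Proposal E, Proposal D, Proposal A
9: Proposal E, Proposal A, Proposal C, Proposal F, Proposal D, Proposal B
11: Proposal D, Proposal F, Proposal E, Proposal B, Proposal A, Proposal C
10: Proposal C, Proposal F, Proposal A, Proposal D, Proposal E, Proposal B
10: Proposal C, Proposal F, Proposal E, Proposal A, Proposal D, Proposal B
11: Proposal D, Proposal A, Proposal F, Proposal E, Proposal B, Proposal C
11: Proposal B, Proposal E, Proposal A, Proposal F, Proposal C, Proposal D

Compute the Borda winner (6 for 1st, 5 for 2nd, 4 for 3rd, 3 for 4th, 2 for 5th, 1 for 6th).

Proposal A: 9×1 + 9×5 + 11×2 + 10×4 + 10×3 + 11×5 + 11×4 = 245
Proposal B: 9×6 + 9×1 + 11×3 + 10×1 + 10×1 + 11×2 + 11×6 = 204
Proposal C: 9×4 + 9×4 + 11×1 + 10×6 + 10×6 + 11×1 + 11×2 = 236
Proposal D: 9×2 + 9×2 + 11×6 + 10×3 + 10×2 + 11×6 + 11×1 = 229
Proposal E: 9×3 + 9×6 + 11×4 + 10×2 + 10×4 + 11×3 + 11×5 = 273
Proposal F: 9×5 + 9×3 + 11×5 + 10×5 + 10×5 + 11×4 + 11×3 = 304

Proposal F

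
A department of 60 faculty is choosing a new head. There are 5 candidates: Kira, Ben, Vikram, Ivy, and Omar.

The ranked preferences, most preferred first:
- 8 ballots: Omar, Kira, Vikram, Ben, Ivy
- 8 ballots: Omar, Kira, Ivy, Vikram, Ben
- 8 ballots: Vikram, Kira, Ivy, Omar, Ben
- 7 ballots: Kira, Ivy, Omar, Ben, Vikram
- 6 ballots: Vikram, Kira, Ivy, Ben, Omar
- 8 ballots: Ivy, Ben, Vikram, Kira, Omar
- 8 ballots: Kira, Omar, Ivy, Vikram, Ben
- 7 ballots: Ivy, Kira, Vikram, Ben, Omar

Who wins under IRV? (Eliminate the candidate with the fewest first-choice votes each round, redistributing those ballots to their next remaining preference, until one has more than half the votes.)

Round 1: Kira 15, Ben 0, Vikram 14, Ivy 15, Omar 16. Ben eliminated.
Round 2: Kira 15, Vikram 14, Ivy 15, Omar 16. Vikram eliminated.
Round 3: Kira 29, Ivy 15, Omar 16. Ivy eliminated.
Round 4: Kira 44, Omar 16. Kira has a majority (≥31).

Kira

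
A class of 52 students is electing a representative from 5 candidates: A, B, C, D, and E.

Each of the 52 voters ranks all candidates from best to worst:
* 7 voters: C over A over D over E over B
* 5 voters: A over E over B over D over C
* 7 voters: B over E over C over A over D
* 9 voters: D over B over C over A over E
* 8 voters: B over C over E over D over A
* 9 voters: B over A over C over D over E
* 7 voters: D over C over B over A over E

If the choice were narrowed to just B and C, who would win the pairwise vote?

B

B is ranked above C on 38 ballots; C above B on 14.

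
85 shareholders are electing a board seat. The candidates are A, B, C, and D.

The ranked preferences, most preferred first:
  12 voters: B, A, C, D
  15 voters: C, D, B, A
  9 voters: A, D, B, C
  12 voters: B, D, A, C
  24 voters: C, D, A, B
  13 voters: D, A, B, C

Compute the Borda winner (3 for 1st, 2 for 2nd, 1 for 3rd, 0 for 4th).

D

A: 12×2 + 15×0 + 9×3 + 12×1 + 24×1 + 13×2 = 113
B: 12×3 + 15×1 + 9×1 + 12×3 + 24×0 + 13×1 = 109
C: 12×1 + 15×3 + 9×0 + 12×0 + 24×3 + 13×0 = 129
D: 12×0 + 15×2 + 9×2 + 12×2 + 24×2 + 13×3 = 159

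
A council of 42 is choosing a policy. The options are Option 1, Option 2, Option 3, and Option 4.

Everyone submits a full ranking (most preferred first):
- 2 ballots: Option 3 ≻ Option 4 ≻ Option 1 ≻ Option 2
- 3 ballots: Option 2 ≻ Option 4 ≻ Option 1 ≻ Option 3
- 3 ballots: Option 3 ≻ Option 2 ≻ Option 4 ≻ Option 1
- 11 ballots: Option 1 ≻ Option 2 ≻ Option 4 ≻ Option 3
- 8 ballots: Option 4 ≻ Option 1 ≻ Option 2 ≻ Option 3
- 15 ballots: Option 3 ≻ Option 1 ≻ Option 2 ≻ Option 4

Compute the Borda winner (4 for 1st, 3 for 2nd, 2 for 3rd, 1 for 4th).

Option 1

Option 1: 2×2 + 3×2 + 3×1 + 11×4 + 8×3 + 15×3 = 126
Option 2: 2×1 + 3×4 + 3×3 + 11×3 + 8×2 + 15×2 = 102
Option 3: 2×4 + 3×1 + 3×4 + 11×1 + 8×1 + 15×4 = 102
Option 4: 2×3 + 3×3 + 3×2 + 11×2 + 8×4 + 15×1 = 90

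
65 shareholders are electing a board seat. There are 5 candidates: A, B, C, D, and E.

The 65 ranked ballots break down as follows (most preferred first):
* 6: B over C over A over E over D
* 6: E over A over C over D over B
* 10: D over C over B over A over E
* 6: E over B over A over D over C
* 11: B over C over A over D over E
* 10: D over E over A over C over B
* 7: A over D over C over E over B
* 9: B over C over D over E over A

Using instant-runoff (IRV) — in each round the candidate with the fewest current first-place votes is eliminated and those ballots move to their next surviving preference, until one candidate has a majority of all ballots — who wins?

Round 1: A 7, B 26, C 0, D 20, E 12. C eliminated.
Round 2: A 7, B 26, D 20, E 12. A eliminated.
Round 3: B 26, D 27, E 12. E eliminated.
Round 4: B 32, D 33. D has a majority (≥33).

D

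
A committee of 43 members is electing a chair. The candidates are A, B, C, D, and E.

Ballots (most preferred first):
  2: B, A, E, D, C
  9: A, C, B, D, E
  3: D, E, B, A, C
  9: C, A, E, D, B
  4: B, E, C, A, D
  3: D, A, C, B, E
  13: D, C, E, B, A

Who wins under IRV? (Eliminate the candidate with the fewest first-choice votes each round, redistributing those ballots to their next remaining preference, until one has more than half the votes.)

Round 1: A 9, B 6, C 9, D 19, E 0. E eliminated.
Round 2: A 9, B 6, C 9, D 19. B eliminated.
Round 3: A 11, C 13, D 19. A eliminated.
Round 4: C 22, D 21. C has a majority (≥22).

C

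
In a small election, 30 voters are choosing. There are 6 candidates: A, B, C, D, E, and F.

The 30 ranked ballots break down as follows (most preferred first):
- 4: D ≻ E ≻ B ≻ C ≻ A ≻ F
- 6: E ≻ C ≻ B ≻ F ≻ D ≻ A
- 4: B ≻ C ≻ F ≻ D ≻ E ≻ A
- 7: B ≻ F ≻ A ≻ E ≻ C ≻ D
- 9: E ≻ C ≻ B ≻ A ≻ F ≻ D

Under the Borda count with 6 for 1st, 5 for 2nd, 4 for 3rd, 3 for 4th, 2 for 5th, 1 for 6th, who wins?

A: 4×2 + 6×1 + 4×1 + 7×4 + 9×3 = 73
B: 4×4 + 6×4 + 4×6 + 7×6 + 9×4 = 142
C: 4×3 + 6×5 + 4×5 + 7×2 + 9×5 = 121
D: 4×6 + 6×2 + 4×3 + 7×1 + 9×1 = 64
E: 4×5 + 6×6 + 4×2 + 7×3 + 9×6 = 139
F: 4×1 + 6×3 + 4×4 + 7×5 + 9×2 = 91

B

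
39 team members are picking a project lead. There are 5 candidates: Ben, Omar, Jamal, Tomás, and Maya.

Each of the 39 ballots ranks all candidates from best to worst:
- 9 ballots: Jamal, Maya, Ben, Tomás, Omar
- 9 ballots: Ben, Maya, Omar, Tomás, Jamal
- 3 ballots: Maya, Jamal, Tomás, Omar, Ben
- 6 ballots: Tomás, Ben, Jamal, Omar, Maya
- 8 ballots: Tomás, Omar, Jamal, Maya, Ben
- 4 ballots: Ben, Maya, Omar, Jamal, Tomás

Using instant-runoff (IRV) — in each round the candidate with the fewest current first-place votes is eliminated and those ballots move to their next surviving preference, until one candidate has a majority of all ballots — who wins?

Round 1: Ben 13, Omar 0, Jamal 9, Tomás 14, Maya 3. Omar eliminated.
Round 2: Ben 13, Jamal 9, Tomás 14, Maya 3. Maya eliminated.
Round 3: Ben 13, Jamal 12, Tomás 14. Jamal eliminated.
Round 4: Ben 22, Tomás 17. Ben has a majority (≥20).

Ben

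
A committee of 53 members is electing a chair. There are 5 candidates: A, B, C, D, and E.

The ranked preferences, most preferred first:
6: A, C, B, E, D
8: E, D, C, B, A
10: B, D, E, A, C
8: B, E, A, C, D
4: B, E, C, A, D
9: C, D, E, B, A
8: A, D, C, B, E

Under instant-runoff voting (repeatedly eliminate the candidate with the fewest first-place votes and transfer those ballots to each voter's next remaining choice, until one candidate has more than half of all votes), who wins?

Round 1: A 14, B 22, C 9, D 0, E 8. D eliminated.
Round 2: A 14, B 22, C 9, E 8. E eliminated.
Round 3: A 14, B 22, C 17. A eliminated.
Round 4: B 22, C 31. C has a majority (≥27).

C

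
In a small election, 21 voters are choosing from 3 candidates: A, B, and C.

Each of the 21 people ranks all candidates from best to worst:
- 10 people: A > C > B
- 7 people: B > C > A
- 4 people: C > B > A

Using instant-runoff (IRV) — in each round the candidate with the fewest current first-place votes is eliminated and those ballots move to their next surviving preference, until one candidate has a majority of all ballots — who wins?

B

Round 1: A 10, B 7, C 4. C eliminated.
Round 2: A 10, B 11. B has a majority (≥11).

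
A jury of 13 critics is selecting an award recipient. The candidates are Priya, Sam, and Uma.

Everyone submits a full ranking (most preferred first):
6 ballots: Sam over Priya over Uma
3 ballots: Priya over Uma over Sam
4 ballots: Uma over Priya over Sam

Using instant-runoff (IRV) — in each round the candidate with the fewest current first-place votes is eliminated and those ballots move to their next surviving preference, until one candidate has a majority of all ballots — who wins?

Uma

Round 1: Priya 3, Sam 6, Uma 4. Priya eliminated.
Round 2: Sam 6, Uma 7. Uma has a majority (≥7).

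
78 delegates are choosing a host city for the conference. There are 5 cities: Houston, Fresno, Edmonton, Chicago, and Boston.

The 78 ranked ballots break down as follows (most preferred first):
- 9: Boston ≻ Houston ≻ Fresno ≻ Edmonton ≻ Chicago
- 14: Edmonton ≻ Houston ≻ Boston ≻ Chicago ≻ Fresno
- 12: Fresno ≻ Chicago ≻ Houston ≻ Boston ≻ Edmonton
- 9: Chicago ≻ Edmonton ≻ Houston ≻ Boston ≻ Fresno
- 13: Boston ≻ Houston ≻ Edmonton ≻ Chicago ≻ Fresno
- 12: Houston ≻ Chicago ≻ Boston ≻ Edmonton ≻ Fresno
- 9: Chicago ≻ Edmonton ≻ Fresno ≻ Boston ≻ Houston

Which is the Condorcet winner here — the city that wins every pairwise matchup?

Houston

Houston vs Fresno: 57–21
Houston vs Edmonton: 46–32
Houston vs Chicago: 48–30
Houston vs Boston: 47–31
Houston beats every other city.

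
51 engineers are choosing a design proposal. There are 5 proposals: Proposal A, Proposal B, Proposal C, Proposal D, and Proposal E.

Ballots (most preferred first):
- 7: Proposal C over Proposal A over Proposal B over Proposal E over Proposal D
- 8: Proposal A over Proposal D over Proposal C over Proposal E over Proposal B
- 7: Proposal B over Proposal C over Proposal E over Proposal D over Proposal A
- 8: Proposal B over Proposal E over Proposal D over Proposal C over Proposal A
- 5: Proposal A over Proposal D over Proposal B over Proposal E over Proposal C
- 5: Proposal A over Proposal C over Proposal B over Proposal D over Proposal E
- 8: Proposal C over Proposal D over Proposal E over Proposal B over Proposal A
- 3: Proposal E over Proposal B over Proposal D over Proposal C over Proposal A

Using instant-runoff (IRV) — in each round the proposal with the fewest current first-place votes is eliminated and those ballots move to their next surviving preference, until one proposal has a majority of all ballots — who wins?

Round 1: Proposal A 18, Proposal B 15, Proposal C 15, Proposal D 0, Proposal E 3. Proposal D eliminated.
Round 2: Proposal A 18, Proposal B 15, Proposal C 15, Proposal E 3. Proposal E eliminated.
Round 3: Proposal A 18, Proposal B 18, Proposal C 15. Proposal C eliminated.
Round 4: Proposal A 25, Proposal B 26. Proposal B has a majority (≥26).

Proposal B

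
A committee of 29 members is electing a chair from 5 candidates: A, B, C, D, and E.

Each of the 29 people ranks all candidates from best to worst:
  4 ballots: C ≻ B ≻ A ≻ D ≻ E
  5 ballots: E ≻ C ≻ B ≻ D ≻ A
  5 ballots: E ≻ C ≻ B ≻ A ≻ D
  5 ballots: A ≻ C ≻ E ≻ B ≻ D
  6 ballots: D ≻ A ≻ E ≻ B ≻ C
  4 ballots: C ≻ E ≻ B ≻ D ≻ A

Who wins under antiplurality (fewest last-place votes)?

B

Last-place votes: A 9, B 0, C 6, D 10, E 4.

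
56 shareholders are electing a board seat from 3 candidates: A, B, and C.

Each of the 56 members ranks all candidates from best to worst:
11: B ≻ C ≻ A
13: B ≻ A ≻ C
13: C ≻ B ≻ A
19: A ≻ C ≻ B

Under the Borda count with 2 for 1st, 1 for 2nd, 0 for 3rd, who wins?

A: 11×0 + 13×1 + 13×0 + 19×2 = 51
B: 11×2 + 13×2 + 13×1 + 19×0 = 61
C: 11×1 + 13×0 + 13×2 + 19×1 = 56

B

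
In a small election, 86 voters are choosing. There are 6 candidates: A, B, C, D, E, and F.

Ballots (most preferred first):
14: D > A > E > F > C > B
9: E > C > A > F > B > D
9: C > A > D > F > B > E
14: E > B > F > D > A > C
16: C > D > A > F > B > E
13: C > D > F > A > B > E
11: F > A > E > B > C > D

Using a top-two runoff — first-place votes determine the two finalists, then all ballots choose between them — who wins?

E

Round 1 first-place votes: A 0, B 0, C 38, D 14, E 23, F 11. C and E advance.
Runoff: C is ranked above E on 38 ballots, E above C on 48.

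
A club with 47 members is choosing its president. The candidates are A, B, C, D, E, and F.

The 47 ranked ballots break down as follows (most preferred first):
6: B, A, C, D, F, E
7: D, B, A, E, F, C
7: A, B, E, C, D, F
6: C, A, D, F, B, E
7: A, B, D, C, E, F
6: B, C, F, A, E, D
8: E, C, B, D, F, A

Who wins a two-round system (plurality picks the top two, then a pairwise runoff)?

Round 1 first-place votes: A 14, B 12, C 6, D 7, E 8, F 0. A and B advance.
Runoff: A is ranked above B on 20 ballots, B above A on 27.

B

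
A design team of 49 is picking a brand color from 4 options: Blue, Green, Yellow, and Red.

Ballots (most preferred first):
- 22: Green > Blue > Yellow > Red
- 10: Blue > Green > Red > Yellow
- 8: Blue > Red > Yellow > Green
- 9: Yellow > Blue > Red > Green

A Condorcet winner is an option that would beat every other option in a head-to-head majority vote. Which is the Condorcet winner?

Blue vs Green: 27–22
Blue vs Yellow: 40–9
Blue vs Red: 49–0
Blue beats every other option.

Blue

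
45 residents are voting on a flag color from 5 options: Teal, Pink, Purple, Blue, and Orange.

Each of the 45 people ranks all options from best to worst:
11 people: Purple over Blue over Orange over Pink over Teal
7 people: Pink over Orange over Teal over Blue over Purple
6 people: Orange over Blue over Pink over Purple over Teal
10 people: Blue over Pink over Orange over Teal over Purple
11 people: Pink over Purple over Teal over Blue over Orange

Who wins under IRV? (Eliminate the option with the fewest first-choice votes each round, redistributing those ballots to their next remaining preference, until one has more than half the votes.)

Blue

Round 1: Teal 0, Pink 18, Purple 11, Blue 10, Orange 6. Teal eliminated.
Round 2: Pink 18, Purple 11, Blue 10, Orange 6. Orange eliminated.
Round 3: Pink 18, Purple 11, Blue 16. Purple eliminated.
Round 4: Pink 18, Blue 27. Blue has a majority (≥23).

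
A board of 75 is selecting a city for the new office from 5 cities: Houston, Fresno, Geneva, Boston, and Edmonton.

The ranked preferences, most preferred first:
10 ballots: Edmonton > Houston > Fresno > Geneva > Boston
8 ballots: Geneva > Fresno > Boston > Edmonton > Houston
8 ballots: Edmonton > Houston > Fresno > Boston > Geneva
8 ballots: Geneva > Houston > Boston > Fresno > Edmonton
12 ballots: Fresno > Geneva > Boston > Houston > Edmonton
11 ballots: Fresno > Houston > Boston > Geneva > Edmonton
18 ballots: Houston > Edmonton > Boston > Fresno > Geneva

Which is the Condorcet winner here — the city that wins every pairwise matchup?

Houston

Houston vs Fresno: 44–31
Houston vs Geneva: 47–28
Houston vs Boston: 55–20
Houston vs Edmonton: 49–26
Houston beats every other city.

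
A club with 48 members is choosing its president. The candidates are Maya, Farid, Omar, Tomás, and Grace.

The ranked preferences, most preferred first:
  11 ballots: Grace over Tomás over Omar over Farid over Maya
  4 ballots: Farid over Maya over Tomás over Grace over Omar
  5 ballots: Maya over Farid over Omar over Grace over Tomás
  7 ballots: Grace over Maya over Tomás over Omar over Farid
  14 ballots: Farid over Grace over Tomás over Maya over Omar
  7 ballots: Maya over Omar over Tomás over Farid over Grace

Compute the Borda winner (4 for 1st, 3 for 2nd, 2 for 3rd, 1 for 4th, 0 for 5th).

Grace

Maya: 11×0 + 4×3 + 5×4 + 7×3 + 14×1 + 7×4 = 95
Farid: 11×1 + 4×4 + 5×3 + 7×0 + 14×4 + 7×1 = 105
Omar: 11×2 + 4×0 + 5×2 + 7×1 + 14×0 + 7×3 = 60
Tomás: 11×3 + 4×2 + 5×0 + 7×2 + 14×2 + 7×2 = 97
Grace: 11×4 + 4×1 + 5×1 + 7×4 + 14×3 + 7×0 = 123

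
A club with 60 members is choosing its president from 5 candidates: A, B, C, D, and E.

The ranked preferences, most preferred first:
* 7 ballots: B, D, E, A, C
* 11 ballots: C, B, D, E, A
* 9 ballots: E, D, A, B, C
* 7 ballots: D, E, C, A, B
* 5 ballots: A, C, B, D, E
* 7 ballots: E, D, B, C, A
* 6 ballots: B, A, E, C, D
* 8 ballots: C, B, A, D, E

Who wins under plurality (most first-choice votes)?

C

First-place votes: A 5, B 13, C 19, D 7, E 16.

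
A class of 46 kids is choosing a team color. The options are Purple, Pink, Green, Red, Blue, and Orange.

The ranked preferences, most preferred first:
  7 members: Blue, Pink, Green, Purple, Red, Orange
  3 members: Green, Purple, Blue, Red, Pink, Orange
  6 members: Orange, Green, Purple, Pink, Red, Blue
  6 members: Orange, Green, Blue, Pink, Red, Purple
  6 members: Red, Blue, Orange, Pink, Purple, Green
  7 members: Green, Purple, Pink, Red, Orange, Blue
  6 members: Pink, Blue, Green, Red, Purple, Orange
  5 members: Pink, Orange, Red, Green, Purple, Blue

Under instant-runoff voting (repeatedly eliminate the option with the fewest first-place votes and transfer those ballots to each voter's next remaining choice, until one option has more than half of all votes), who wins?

Pink

Round 1: Purple 0, Pink 11, Green 10, Red 6, Blue 7, Orange 12. Purple eliminated.
Round 2: Pink 11, Green 10, Red 6, Blue 7, Orange 12. Red eliminated.
Round 3: Pink 11, Green 10, Blue 13, Orange 12. Green eliminated.
Round 4: Pink 18, Blue 16, Orange 12. Orange eliminated.
Round 5: Pink 24, Blue 22. Pink has a majority (≥24).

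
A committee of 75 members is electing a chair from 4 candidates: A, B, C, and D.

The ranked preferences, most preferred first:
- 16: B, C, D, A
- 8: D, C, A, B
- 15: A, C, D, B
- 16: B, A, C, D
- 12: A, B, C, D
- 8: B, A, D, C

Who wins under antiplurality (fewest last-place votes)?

C

Last-place votes: A 16, B 23, C 8, D 28.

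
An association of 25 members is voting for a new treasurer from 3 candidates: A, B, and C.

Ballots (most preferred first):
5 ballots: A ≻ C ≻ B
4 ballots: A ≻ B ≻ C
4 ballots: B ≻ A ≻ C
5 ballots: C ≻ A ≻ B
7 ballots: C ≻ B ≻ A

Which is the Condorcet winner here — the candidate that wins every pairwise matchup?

A vs B: 14–11
A vs C: 13–12
A beats every other candidate.

A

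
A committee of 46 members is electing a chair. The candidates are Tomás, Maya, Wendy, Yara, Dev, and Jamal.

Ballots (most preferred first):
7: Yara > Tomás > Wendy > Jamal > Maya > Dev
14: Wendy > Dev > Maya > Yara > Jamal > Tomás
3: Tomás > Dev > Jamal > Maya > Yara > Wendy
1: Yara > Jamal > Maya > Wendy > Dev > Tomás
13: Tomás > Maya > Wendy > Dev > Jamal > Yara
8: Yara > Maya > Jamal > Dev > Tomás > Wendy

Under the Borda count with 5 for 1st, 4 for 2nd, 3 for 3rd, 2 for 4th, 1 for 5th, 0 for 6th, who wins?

Tomás: 7×4 + 14×0 + 3×5 + 1×0 + 13×5 + 8×1 = 116
Maya: 7×1 + 14×3 + 3×2 + 1×3 + 13×4 + 8×4 = 142
Wendy: 7×3 + 14×5 + 3×0 + 1×2 + 13×3 + 8×0 = 132
Yara: 7×5 + 14×2 + 3×1 + 1×5 + 13×0 + 8×5 = 111
Dev: 7×0 + 14×4 + 3×4 + 1×1 + 13×2 + 8×2 = 111
Jamal: 7×2 + 14×1 + 3×3 + 1×4 + 13×1 + 8×3 = 78

Maya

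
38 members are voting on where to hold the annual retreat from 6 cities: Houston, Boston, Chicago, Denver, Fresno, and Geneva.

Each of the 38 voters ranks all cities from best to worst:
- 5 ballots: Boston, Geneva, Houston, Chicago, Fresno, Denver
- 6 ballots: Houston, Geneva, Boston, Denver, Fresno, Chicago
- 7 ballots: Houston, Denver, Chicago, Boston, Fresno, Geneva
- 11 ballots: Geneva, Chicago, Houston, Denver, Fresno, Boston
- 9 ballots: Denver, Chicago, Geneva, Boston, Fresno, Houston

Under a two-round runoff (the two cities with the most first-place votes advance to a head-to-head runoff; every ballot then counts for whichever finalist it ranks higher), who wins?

Geneva

Round 1 first-place votes: Houston 13, Boston 5, Chicago 0, Denver 9, Fresno 0, Geneva 11. Houston and Geneva advance.
Runoff: Houston is ranked above Geneva on 13 ballots, Geneva above Houston on 25.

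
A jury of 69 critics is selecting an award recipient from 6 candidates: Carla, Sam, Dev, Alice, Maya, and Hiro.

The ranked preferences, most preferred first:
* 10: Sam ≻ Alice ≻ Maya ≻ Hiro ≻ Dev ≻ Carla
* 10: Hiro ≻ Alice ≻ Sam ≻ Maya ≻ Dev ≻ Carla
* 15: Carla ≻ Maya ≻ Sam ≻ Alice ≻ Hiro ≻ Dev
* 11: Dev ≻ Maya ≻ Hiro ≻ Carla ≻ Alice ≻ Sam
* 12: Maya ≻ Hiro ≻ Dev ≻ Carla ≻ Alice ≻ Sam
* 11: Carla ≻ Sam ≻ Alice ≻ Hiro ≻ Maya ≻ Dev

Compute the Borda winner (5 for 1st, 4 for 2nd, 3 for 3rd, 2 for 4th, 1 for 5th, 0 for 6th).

Carla: 10×0 + 10×0 + 15×5 + 11×2 + 12×2 + 11×5 = 176
Sam: 10×5 + 10×3 + 15×3 + 11×0 + 12×0 + 11×4 = 169
Dev: 10×1 + 10×1 + 15×0 + 11×5 + 12×3 + 11×0 = 111
Alice: 10×4 + 10×4 + 15×2 + 11×1 + 12×1 + 11×3 = 166
Maya: 10×3 + 10×2 + 15×4 + 11×4 + 12×5 + 11×1 = 225
Hiro: 10×2 + 10×5 + 15×1 + 11×3 + 12×4 + 11×2 = 188

Maya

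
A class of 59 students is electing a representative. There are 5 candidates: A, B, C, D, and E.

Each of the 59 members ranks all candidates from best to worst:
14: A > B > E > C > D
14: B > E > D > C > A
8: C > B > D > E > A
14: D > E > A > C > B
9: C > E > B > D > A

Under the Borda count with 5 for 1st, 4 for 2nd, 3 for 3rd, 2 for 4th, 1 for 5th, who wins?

A: 14×5 + 14×1 + 8×1 + 14×3 + 9×1 = 143
B: 14×4 + 14×5 + 8×4 + 14×1 + 9×3 = 199
C: 14×2 + 14×2 + 8×5 + 14×2 + 9×5 = 169
D: 14×1 + 14×3 + 8×3 + 14×5 + 9×2 = 168
E: 14×3 + 14×4 + 8×2 + 14×4 + 9×4 = 206

E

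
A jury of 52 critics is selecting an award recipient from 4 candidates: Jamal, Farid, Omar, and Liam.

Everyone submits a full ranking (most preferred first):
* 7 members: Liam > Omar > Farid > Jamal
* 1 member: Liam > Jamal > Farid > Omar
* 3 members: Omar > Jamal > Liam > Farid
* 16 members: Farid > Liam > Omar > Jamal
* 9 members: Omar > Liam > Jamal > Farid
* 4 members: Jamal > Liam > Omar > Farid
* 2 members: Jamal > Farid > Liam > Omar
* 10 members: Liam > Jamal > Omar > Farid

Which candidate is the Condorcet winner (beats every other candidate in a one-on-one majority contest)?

Liam vs Jamal: 43–9
Liam vs Farid: 34–18
Liam vs Omar: 40–12
Liam beats every other candidate.

Liam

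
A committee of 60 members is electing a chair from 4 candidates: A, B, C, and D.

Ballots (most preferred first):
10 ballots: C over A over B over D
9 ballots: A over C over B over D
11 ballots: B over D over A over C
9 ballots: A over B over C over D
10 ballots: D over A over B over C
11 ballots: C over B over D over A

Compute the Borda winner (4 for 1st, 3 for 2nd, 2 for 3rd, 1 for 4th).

A: 10×3 + 9×4 + 11×2 + 9×4 + 10×3 + 11×1 = 165
B: 10×2 + 9×2 + 11×4 + 9×3 + 10×2 + 11×3 = 162
C: 10×4 + 9×3 + 11×1 + 9×2 + 10×1 + 11×4 = 150
D: 10×1 + 9×1 + 11×3 + 9×1 + 10×4 + 11×2 = 123

A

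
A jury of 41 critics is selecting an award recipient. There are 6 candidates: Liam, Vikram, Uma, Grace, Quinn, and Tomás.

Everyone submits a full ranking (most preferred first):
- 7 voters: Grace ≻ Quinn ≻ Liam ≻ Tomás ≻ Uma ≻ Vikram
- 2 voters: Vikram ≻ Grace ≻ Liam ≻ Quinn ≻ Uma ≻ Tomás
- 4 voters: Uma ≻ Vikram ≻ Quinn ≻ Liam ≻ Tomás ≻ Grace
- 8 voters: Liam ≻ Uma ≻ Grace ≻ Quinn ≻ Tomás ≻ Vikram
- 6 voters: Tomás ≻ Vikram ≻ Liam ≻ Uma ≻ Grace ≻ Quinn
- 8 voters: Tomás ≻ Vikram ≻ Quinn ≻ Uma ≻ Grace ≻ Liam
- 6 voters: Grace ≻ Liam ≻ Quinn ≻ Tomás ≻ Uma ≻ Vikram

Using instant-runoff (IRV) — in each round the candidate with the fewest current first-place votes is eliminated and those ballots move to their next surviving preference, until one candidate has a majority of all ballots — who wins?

Grace

Round 1: Liam 8, Vikram 2, Uma 4, Grace 13, Quinn 0, Tomás 14. Quinn eliminated.
Round 2: Liam 8, Vikram 2, Uma 4, Grace 13, Tomás 14. Vikram eliminated.
Round 3: Liam 8, Uma 4, Grace 15, Tomás 14. Uma eliminated.
Round 4: Liam 12, Grace 15, Tomás 14. Liam eliminated.
Round 5: Grace 23, Tomás 18. Grace has a majority (≥21).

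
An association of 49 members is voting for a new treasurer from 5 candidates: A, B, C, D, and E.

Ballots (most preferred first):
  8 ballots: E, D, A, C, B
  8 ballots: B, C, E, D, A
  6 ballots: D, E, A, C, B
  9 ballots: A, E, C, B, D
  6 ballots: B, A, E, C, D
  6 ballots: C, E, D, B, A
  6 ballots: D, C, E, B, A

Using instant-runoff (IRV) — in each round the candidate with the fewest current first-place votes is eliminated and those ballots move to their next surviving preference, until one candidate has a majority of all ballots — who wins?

E

Round 1: A 9, B 14, C 6, D 12, E 8. C eliminated.
Round 2: A 9, B 14, D 12, E 14. A eliminated.
Round 3: B 14, D 12, E 23. D eliminated.
Round 4: B 14, E 35. E has a majority (≥25).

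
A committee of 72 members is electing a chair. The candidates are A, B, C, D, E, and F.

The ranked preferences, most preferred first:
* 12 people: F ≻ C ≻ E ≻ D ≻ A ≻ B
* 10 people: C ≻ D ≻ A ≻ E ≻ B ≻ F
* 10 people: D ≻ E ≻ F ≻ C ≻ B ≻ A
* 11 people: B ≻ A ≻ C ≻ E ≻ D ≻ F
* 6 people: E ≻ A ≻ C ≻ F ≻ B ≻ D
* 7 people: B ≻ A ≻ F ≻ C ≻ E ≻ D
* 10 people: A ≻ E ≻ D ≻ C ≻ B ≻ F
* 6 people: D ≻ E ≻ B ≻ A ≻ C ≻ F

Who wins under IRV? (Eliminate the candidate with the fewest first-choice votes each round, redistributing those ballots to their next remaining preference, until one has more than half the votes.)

Round 1: A 10, B 18, C 10, D 16, E 6, F 12. E eliminated.
Round 2: A 16, B 18, C 10, D 16, F 12. C eliminated.
Round 3: A 16, B 18, D 26, F 12. F eliminated.
Round 4: A 16, B 18, D 38. D has a majority (≥37).

D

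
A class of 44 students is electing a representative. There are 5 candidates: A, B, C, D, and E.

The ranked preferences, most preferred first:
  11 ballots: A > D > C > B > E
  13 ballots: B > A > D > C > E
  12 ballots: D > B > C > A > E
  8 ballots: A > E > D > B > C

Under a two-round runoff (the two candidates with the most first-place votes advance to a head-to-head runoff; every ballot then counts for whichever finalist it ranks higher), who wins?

B

Round 1 first-place votes: A 19, B 13, C 0, D 12, E 0. A and B advance.
Runoff: A is ranked above B on 19 ballots, B above A on 25.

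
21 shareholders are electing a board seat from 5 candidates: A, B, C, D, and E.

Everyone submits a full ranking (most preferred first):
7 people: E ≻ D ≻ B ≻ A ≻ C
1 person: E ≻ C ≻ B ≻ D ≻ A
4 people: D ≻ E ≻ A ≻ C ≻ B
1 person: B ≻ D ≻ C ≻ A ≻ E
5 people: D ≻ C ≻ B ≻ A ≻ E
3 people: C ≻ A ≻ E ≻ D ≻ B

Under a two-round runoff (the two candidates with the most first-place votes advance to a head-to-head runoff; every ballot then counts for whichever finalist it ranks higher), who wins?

E

Round 1 first-place votes: A 0, B 1, C 3, D 9, E 8. D and E advance.
Runoff: D is ranked above E on 10 ballots, E above D on 11.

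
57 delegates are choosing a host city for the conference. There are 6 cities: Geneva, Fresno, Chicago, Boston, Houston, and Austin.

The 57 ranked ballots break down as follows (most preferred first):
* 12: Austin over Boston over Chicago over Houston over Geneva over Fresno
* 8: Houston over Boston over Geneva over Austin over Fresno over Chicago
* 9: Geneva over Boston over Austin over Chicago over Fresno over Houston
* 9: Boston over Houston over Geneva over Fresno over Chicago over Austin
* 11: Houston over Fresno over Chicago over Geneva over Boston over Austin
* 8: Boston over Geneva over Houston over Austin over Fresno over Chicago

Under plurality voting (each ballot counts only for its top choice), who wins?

First-place votes: Geneva 9, Fresno 0, Chicago 0, Boston 17, Houston 19, Austin 12.

Houston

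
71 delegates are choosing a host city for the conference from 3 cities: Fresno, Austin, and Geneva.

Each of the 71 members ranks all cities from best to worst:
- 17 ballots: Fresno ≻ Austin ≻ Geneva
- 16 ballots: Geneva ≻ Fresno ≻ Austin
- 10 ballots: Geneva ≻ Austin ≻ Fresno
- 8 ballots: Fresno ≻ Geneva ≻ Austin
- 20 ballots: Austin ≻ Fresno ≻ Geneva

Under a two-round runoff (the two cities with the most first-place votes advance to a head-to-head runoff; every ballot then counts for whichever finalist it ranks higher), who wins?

Round 1 first-place votes: Fresno 25, Austin 20, Geneva 26. Geneva and Fresno advance.
Runoff: Geneva is ranked above Fresno on 26 ballots, Fresno above Geneva on 45.

Fresno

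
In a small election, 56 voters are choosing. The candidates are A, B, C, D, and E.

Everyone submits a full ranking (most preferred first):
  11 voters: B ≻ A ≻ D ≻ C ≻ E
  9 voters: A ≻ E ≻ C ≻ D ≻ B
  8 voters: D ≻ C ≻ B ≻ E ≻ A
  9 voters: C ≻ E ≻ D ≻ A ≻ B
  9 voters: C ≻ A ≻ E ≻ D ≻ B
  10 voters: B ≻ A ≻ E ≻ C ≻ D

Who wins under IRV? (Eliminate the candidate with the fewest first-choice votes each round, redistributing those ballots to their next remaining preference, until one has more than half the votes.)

Round 1: A 9, B 21, C 18, D 8, E 0. E eliminated.
Round 2: A 9, B 21, C 18, D 8. D eliminated.
Round 3: A 9, B 21, C 26. A eliminated.
Round 4: B 21, C 35. C has a majority (≥29).

C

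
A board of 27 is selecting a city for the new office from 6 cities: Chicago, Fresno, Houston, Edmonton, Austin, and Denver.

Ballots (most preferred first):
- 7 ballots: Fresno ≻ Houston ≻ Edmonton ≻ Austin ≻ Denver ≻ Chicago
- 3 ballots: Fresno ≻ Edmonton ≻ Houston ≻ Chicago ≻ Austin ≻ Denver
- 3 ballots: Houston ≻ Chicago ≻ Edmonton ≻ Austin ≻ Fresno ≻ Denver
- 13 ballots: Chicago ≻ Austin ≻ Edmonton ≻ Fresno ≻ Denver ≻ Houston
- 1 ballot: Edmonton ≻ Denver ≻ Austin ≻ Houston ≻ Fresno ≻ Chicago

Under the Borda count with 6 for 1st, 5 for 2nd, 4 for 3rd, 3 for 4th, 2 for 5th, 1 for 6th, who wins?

Chicago: 7×1 + 3×3 + 3×5 + 13×6 + 1×1 = 110
Fresno: 7×6 + 3×6 + 3×2 + 13×3 + 1×2 = 107
Houston: 7×5 + 3×4 + 3×6 + 13×1 + 1×3 = 81
Edmonton: 7×4 + 3×5 + 3×4 + 13×4 + 1×6 = 113
Austin: 7×3 + 3×2 + 3×3 + 13×5 + 1×4 = 105
Denver: 7×2 + 3×1 + 3×1 + 13×2 + 1×5 = 51

Edmonton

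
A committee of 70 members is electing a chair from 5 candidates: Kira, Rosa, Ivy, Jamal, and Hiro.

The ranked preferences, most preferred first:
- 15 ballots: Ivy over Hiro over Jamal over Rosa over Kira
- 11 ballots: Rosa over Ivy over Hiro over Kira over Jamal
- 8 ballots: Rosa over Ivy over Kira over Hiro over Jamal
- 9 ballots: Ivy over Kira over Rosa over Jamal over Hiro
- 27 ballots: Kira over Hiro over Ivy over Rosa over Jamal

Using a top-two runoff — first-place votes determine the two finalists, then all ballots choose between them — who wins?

Ivy

Round 1 first-place votes: Kira 27, Rosa 19, Ivy 24, Jamal 0, Hiro 0. Kira and Ivy advance.
Runoff: Kira is ranked above Ivy on 27 ballots, Ivy above Kira on 43.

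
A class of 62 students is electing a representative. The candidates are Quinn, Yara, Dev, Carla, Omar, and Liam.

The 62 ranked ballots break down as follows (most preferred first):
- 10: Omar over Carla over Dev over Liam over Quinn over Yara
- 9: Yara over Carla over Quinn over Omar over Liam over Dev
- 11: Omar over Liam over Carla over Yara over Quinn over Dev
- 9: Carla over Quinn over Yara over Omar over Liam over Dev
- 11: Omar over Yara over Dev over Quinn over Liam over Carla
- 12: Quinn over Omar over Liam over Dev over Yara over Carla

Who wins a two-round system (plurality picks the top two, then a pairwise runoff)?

Omar

Round 1 first-place votes: Quinn 12, Yara 9, Dev 0, Carla 9, Omar 32, Liam 0. Omar and Quinn advance.
Runoff: Omar is ranked above Quinn on 32 ballots, Quinn above Omar on 30.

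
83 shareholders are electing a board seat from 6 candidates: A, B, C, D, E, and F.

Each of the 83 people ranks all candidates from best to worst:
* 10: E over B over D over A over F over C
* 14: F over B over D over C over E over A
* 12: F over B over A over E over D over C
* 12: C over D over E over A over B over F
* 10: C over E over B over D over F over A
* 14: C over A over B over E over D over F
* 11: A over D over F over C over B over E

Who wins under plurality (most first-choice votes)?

C

First-place votes: A 11, B 0, C 36, D 0, E 10, F 26.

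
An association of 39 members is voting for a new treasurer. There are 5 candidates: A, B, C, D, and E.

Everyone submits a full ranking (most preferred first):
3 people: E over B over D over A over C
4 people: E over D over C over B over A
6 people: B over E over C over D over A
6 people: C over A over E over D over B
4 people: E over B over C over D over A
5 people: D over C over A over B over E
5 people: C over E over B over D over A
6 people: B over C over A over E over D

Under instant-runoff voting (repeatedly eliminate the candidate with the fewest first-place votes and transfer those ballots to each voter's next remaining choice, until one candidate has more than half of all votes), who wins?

C

Round 1: A 0, B 12, C 11, D 5, E 11. A eliminated.
Round 2: B 12, C 11, D 5, E 11. D eliminated.
Round 3: B 12, C 16, E 11. E eliminated.
Round 4: B 19, C 20. C has a majority (≥20).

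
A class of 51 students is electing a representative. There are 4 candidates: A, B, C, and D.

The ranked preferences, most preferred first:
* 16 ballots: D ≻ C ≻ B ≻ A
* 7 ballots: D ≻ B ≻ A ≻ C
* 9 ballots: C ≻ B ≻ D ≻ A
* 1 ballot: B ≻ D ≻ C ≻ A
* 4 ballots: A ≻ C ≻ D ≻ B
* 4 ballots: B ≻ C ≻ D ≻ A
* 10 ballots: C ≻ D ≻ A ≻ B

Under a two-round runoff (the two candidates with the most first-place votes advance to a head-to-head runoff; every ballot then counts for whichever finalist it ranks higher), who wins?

Round 1 first-place votes: A 4, B 5, C 19, D 23. D and C advance.
Runoff: D is ranked above C on 24 ballots, C above D on 27.

C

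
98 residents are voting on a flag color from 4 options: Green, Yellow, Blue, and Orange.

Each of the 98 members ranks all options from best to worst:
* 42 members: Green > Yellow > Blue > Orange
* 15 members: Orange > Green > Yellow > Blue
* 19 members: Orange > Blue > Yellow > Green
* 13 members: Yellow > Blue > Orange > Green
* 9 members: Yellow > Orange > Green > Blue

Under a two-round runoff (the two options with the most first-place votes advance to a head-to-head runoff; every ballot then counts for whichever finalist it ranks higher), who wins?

Orange

Round 1 first-place votes: Green 42, Yellow 22, Blue 0, Orange 34. Green and Orange advance.
Runoff: Green is ranked above Orange on 42 ballots, Orange above Green on 56.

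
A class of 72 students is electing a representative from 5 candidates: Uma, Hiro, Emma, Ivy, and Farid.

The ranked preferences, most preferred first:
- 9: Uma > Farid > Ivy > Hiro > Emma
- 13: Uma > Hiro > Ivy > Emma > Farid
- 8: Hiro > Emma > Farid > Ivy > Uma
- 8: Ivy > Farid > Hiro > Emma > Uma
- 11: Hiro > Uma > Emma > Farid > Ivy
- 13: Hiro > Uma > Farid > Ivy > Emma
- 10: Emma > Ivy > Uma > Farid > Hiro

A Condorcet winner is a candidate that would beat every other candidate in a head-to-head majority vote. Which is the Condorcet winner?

Hiro

Hiro vs Uma: 40–32
Hiro vs Emma: 62–10
Hiro vs Ivy: 45–27
Hiro vs Farid: 45–27
Hiro beats every other candidate.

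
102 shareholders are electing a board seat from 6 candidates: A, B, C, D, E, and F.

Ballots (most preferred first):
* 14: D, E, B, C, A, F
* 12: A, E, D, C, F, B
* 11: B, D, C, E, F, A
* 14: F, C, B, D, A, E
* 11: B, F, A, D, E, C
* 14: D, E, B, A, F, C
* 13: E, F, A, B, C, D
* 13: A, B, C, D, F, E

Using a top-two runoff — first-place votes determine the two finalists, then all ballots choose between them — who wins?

D

Round 1 first-place votes: A 25, B 22, C 0, D 28, E 13, F 14. D and A advance.
Runoff: D is ranked above A on 53 ballots, A above D on 49.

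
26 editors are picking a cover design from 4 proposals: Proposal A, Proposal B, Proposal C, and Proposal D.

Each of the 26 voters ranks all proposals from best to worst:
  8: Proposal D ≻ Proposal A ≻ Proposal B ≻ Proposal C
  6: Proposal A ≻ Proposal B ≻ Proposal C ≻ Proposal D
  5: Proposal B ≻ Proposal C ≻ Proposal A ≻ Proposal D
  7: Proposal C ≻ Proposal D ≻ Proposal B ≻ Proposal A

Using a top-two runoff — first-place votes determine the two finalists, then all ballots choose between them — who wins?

Proposal C

Round 1 first-place votes: Proposal A 6, Proposal B 5, Proposal C 7, Proposal D 8. Proposal D and Proposal C advance.
Runoff: Proposal D is ranked above Proposal C on 8 ballots, Proposal C above Proposal D on 18.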